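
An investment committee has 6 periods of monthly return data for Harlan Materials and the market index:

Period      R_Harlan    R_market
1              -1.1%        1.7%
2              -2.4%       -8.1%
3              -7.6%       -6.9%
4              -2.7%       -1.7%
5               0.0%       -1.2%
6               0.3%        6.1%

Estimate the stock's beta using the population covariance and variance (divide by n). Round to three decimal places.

0.382

Mean R_i = (-1.1 − 2.4 − 7.6 − 2.7 + 0.0 + 0.3) / 6 = -2.2500%
Mean R_m = (1.7 − 8.1 − 6.9 − 1.7 − 1.2 + 6.1) / 6 = -1.6833%
Σ(R_i − R̄_i)(R_m − R̄_m) = 53.7050  ⇒  Cov = 53.7050 / 6 = 8.9508
Σ(R_m − R̄_m)² = 140.6483  ⇒  Var(R_m) = 140.6483 / 6 = 23.4414
β = Cov / Var(R_m) = 8.9508 / 23.4414 = 0.3818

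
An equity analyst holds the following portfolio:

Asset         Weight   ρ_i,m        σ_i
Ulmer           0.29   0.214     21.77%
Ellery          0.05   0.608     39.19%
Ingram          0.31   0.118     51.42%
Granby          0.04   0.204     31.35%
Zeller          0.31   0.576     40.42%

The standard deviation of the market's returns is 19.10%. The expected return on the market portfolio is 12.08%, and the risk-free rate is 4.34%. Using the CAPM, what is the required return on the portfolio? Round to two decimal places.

9.16%

β_Ulmer = 0.214 × 21.77% / 19.10% = 0.2439
β_Ellery = 0.608 × 39.19% / 19.10% = 1.2475
β_Ingram = 0.118 × 51.42% / 19.10% = 0.3177
β_Granby = 0.204 × 31.35% / 19.10% = 0.3348
β_Zeller = 0.576 × 40.42% / 19.10% = 1.2189
β_P = Σ w_i β_i = 0.29×0.2439 + 0.05×1.2475 + 0.31×0.3177 + 0.04×0.3348 + 0.31×1.2189 = 0.6228
MRP = 12.08% − 4.34% = 7.74%
E(R_P) = R_f + β_P × MRP = 4.34% + 0.6228 × 7.74% = 9.16%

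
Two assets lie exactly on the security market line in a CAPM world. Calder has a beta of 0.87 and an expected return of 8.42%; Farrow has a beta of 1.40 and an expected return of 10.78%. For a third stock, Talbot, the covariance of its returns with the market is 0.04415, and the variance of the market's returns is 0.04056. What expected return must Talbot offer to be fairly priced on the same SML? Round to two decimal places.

9.39%

MRP = (10.78% − 8.42%) / (1.40 − 0.87) = 4.4528%
R_f = 8.42% − 0.87 × 4.4528% = 4.5461%
β_Talbot = Cov / Var(R_m) = 0.04415 / 0.04056 = 1.0885
E(R_Talbot) = R_f + β × MRP = 4.5461% + 1.0885 × 4.4528% = 9.39%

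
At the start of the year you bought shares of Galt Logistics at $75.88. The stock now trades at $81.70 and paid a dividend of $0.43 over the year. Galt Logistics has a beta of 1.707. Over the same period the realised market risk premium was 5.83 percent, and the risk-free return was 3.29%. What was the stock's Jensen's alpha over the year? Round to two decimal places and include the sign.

-5.01%

Realised HPR = (P1 + D1 − P0) / P0 = (81.70 + 0.43 − 75.88) / 75.88 = 6.25 / 75.88 = 8.2367%
CAPM required = R_f + β·MRP = 3.29% + 1.707 × 5.83% = 13.24181%
α = realised − required = 8.2367% − 13.24181% = -5.01%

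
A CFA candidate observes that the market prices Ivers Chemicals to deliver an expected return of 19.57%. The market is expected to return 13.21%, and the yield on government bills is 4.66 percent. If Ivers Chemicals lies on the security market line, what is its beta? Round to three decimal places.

MRP = 13.21% − 4.66% = 8.55%
β = (E(R) − R_f) / MRP = (19.57% − 4.66%) / 8.55% = 14.91% / 8.55% = 1.744

1.744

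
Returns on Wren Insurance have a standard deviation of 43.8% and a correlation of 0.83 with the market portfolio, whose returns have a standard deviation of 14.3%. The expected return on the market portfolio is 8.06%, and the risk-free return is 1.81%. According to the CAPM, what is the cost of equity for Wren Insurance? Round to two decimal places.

β = ρ × σ_i / σ_m = 0.83 × 43.8% / 14.3% = 2.5422
MRP = 8.06% − 1.81% = 6.25%
E(R) = 1.81% + 2.5422 × 6.25% = 17.70%

17.70%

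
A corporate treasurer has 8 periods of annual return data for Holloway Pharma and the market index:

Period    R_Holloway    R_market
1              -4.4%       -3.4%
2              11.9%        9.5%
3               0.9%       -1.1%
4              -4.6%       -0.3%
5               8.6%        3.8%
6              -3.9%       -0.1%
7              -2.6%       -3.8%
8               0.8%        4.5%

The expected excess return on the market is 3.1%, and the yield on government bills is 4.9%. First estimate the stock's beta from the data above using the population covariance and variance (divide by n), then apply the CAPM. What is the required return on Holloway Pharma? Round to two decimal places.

Mean R_i = (-4.4 + 11.9 + 0.9 − 4.6 + 8.6 − 3.9 − 2.6 + 0.8) / 8 = 0.8375%
Mean R_m = (-3.4 + 9.5 − 1.1 − 0.3 + 3.8 − 0.1 − 3.8 + 4.5) / 8 = 1.1375%
Σ(R_i − R̄_i)(R_m − R̄_m) = 167.3288  ⇒  Cov = 167.3288 / 8 = 20.9161
Σ(R_m − R̄_m)² = 141.8988  ⇒  Var(R_m) = 141.8988 / 8 = 17.7374
β = Cov / Var(R_m) = 20.9161 / 17.7374 = 1.1792
E(R) = R_f + β × MRP = 4.9% + 1.1792 × 3.1% = 8.56%

8.56%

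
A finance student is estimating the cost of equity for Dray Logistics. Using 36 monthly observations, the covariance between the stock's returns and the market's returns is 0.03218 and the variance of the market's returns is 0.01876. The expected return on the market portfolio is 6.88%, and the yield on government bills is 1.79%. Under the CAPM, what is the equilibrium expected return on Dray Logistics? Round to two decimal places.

β = Cov(R_i, R_m) / Var(R_m) = 0.03218 / 0.01876 = 1.7154
MRP = 6.88% − 1.79% = 5.09%
E(R) = R_f + β × MRP = 1.79% + 1.7154 × 5.09% = 10.52%

10.52%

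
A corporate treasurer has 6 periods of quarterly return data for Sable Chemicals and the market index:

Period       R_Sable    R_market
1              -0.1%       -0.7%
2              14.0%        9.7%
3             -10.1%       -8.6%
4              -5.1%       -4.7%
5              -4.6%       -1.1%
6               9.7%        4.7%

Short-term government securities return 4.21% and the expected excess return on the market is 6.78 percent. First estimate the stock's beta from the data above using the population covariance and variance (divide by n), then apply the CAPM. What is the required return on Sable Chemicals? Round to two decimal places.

Mean R_i = (-0.1 + 14.0 − 10.1 − 5.1 − 4.6 + 9.7) / 6 = 0.6333%
Mean R_m = (-0.7 + 9.7 − 8.6 − 4.7 − 1.1 + 4.7) / 6 = -0.1167%
Σ(R_i − R̄_i)(R_m − R̄_m) = 297.7933  ⇒  Cov = 297.7933 / 6 = 49.6322
Σ(R_m − R̄_m)² = 213.8483  ⇒  Var(R_m) = 213.8483 / 6 = 35.6414
β = Cov / Var(R_m) = 49.6322 / 35.6414 = 1.3925
E(R) = R_f + β × MRP = 4.21% + 1.3925 × 6.78% = 13.65%

13.65%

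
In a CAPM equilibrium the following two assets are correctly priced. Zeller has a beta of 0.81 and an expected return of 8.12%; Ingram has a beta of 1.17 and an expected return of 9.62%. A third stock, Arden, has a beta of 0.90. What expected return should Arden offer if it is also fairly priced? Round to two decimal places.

MRP (SML slope) = (9.62% − 8.12%) / (1.17 − 0.81) = 1.50% / 0.36 = 4.1667%
R_f (intercept) = 8.12% − 0.81 × 4.1667% = 4.7450%
E(R_Arden) = R_f + β × MRP = 4.7450% + 0.90 × 4.1667% = 8.50%

8.50%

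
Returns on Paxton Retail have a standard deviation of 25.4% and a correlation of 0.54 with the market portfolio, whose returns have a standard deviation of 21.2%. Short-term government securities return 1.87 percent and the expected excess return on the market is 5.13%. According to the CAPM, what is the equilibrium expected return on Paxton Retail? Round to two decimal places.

5.19%

β = ρ × σ_i / σ_m = 0.54 × 25.4% / 21.2% = 0.6470
E(R) = 1.87% + 0.6470 × 5.13% = 5.19%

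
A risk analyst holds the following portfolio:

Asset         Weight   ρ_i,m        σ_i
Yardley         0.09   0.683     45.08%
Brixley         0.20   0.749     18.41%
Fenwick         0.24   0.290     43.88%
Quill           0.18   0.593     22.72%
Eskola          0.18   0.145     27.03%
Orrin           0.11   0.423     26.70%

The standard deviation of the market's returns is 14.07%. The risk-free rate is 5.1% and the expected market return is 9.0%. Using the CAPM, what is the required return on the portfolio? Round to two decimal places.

β_Yardley = 0.683 × 45.08% / 14.07% = 2.1883
β_Brixley = 0.749 × 18.41% / 14.07% = 0.9800
β_Fenwick = 0.290 × 43.88% / 14.07% = 0.9044
β_Quill = 0.593 × 22.72% / 14.07% = 0.9576
β_Eskola = 0.145 × 27.03% / 14.07% = 0.2786
β_Orrin = 0.423 × 26.70% / 14.07% = 0.8027
β_P = Σ w_i β_i = 0.09×2.1883 + 0.20×0.9800 + 0.24×0.9044 + 0.18×0.9576 + 0.18×0.2786 + 0.11×0.8027 = 0.9208
MRP = 9.0% − 5.1% = 3.90%
E(R_P) = R_f + β_P × MRP = 5.1% + 0.9208 × 3.9% = 8.69%

8.69%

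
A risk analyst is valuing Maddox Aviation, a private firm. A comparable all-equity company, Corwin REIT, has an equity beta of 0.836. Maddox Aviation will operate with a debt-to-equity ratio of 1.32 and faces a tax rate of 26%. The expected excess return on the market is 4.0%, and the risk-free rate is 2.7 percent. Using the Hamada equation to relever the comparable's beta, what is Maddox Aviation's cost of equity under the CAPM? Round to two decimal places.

β_L = β_U × [1 + (1 − t)(D/E)] = 0.836 × [1 + (1 − 0.26) × 1.32]
    = 0.836 × [1 + 0.74 × 1.32] = 0.836 × 1.9768 = 1.6526
E(R) = R_f + β_L × MRP = 2.7% + 1.6526 × 4.0% = 9.31%

9.31%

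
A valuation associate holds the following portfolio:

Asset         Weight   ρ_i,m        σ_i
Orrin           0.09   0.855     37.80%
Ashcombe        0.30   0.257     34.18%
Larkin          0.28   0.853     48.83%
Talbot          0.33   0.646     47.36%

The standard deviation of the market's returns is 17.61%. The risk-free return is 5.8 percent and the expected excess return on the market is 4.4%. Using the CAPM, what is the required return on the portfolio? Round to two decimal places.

12.62%

β_Orrin = 0.855 × 37.80% / 17.61% = 1.8353
β_Ashcombe = 0.257 × 34.18% / 17.61% = 0.4988
β_Larkin = 0.853 × 48.83% / 17.61% = 2.3652
β_Talbot = 0.646 × 47.36% / 17.61% = 1.7373
β_P = Σ w_i β_i = 0.09×1.8353 + 0.30×0.4988 + 0.28×2.3652 + 0.33×1.7373 = 1.5504
E(R_P) = R_f + β_P × MRP = 5.8% + 1.5504 × 4.4% = 12.62%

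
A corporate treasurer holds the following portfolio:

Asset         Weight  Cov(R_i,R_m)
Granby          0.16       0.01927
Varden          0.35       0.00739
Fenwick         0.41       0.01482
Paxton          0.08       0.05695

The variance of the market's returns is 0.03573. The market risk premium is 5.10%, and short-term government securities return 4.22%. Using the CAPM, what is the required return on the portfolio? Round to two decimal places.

6.55%

β_Granby = 0.01927 / 0.03573 = 0.5393
β_Varden = 0.00739 / 0.03573 = 0.2068
β_Fenwick = 0.01482 / 0.03573 = 0.4148
β_Paxton = 0.05695 / 0.03573 = 1.5939
β_P = Σ w_i β_i = 0.16×0.5393 + 0.35×0.2068 + 0.41×0.4148 + 0.08×1.5939 = 0.4562
E(R_P) = R_f + β_P × MRP = 4.22% + 0.4562 × 5.10% = 6.55%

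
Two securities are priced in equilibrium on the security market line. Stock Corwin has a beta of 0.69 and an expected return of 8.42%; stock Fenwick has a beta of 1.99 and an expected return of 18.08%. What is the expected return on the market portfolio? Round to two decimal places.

10.72%

Both satisfy E(R) = R_f + β·MRP, so the slope of the SML is
MRP = (18.08% − 8.42%) / (1.99 − 0.69) = 9.66% / 1.30 = 7.4308%
R_f = E(R_Corwin) − β_Corwin·MRP = 8.42% − 0.69 × 7.4308% = 3.2927%
E(R_m) = R_f + MRP = 3.2927% + 7.4308% = 10.72%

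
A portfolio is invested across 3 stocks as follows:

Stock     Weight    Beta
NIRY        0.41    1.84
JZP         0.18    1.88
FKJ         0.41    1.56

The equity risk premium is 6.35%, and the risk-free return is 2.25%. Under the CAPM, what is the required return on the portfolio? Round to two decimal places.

13.25%

β_P = Σ w_i β_i = 0.41×1.84 + 0.18×1.88 + 0.41×1.56 = 1.7324
E(R_P) = R_f + β_P × MRP = 2.25% + 1.7324 × 6.35% = 13.25%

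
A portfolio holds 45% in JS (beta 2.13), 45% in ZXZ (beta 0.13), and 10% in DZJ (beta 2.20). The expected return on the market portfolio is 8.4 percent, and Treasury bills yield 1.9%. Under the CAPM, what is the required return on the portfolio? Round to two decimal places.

β_P = Σ w_i β_i = 0.45×2.13 + 0.45×0.13 + 0.10×2.20 = 1.2370
MRP = 8.4% − 1.9% = 6.50%
E(R_P) = R_f + β_P × MRP = 1.9% + 1.2370 × 6.5% = 9.94%

9.94%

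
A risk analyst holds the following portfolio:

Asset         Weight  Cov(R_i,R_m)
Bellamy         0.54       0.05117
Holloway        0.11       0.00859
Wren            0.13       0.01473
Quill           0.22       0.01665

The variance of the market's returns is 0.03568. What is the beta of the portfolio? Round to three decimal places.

β_Bellamy = 0.05117 / 0.03568 = 1.4341
β_Holloway = 0.00859 / 0.03568 = 0.2408
β_Wren = 0.01473 / 0.03568 = 0.4128
β_Quill = 0.01665 / 0.03568 = 0.4666
β_P = Σ w_i β_i = 0.54×1.4341 + 0.11×0.2408 + 0.13×0.4128 + 0.22×0.4666 = 0.9572

0.957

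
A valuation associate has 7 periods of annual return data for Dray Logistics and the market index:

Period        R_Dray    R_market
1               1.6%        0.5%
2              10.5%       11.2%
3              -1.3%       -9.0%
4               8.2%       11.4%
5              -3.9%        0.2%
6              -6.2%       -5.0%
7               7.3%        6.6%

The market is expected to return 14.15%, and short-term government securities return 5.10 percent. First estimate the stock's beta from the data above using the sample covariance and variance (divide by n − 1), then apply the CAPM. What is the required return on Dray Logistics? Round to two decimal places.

Mean R_i = (1.6 + 10.5 − 1.3 + 8.2 − 3.9 − 6.2 + 7.3) / 7 = 2.3143%
Mean R_m = (0.5 + 11.2 − 9.0 + 11.4 + 0.2 − 5.0 + 6.6) / 7 = 2.2714%
Σ(R_i − R̄_i)(R_m − R̄_m) = 265.1829  ⇒  Cov = 265.1829 / 6 = 44.1972
Σ(R_m − R̄_m)² = 369.1343  ⇒  Var(R_m) = 369.1343 / 6 = 61.5224
β = Cov / Var(R_m) = 44.1972 / 61.5224 = 0.7184
MRP = 14.15% − 5.10% = 9.05%
E(R) = R_f + β × MRP = 5.10% + 0.7184 × 9.05% = 11.60%

11.60%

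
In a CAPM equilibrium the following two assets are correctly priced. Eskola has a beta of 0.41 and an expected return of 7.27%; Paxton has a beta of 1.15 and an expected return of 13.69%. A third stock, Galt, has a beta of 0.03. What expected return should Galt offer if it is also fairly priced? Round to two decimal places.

MRP (SML slope) = (13.69% − 7.27%) / (1.15 − 0.41) = 6.42% / 0.74 = 8.6757%
R_f (intercept) = 7.27% − 0.41 × 8.6757% = 3.7130%
E(R_Galt) = R_f + β × MRP = 3.7130% + 0.03 × 8.6757% = 3.97%

3.97%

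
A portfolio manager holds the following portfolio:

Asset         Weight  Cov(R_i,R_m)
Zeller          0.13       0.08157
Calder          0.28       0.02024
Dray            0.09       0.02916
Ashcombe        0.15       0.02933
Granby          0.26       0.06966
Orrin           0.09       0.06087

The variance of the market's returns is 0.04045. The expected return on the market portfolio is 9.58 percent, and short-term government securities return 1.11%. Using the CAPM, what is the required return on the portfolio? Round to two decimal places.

10.93%

β_Zeller = 0.08157 / 0.04045 = 2.0166
β_Calder = 0.02024 / 0.04045 = 0.5004
β_Dray = 0.02916 / 0.04045 = 0.7209
β_Ashcombe = 0.02933 / 0.04045 = 0.7251
β_Granby = 0.06966 / 0.04045 = 1.7221
β_Orrin = 0.06087 / 0.04045 = 1.5048
β_P = Σ w_i β_i = 0.13×2.0166 + 0.28×0.5004 + 0.09×0.7209 + 0.15×0.7251 + 0.26×1.7221 + 0.09×1.5048 = 1.1591
MRP = 9.58% − 1.11% = 8.47%
E(R_P) = R_f + β_P × MRP = 1.11% + 1.1591 × 8.47% = 10.93%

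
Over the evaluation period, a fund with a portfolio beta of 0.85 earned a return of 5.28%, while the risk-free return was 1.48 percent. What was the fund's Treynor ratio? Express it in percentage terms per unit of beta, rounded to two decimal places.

4.47%

Treynor = (R_P − R_f) / β_P = (5.28% − 1.48%) / 0.8500 = 3.80% / 0.8500 = 4.47%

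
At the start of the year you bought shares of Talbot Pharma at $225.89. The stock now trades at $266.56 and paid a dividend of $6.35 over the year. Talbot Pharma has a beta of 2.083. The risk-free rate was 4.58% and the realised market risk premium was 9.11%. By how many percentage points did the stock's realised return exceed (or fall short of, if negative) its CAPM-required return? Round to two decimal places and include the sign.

Realised HPR = (P1 + D1 − P0) / P0 = (266.56 + 6.35 − 225.89) / 225.89 = 47.02 / 225.89 = 20.8154%
CAPM required = R_f + β·MRP = 4.58% + 2.083 × 9.11% = 23.55613%
α = realised − required = 20.8154% − 23.55613% = -2.74%

-2.74%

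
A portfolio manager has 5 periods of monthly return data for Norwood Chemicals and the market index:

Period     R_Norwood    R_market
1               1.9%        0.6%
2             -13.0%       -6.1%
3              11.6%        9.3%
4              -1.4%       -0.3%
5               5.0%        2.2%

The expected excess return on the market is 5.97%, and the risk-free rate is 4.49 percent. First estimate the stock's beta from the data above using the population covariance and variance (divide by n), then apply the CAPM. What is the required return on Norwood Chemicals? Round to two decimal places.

14.00%

Mean R_i = (1.9 − 13.0 + 11.6 − 1.4 + 5.0) / 5 = 0.8200%
Mean R_m = (0.6 − 6.1 + 9.3 − 0.3 + 2.2) / 5 = 1.1400%
Σ(R_i − R̄_i)(R_m − R̄_m) = 195.0660  ⇒  Cov = 195.0660 / 5 = 39.0132
Σ(R_m − R̄_m)² = 122.4920  ⇒  Var(R_m) = 122.4920 / 5 = 24.4984
β = Cov / Var(R_m) = 39.0132 / 24.4984 = 1.5925
E(R) = R_f + β × MRP = 4.49% + 1.5925 × 5.97% = 14.00%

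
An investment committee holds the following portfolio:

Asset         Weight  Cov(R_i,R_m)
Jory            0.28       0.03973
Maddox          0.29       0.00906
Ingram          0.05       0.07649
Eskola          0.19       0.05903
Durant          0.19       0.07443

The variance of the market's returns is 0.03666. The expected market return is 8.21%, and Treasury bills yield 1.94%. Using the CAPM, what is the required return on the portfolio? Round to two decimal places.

9.28%

β_Jory = 0.03973 / 0.03666 = 1.0837
β_Maddox = 0.00906 / 0.03666 = 0.2471
β_Ingram = 0.07649 / 0.03666 = 2.0865
β_Eskola = 0.05903 / 0.03666 = 1.6102
β_Durant = 0.07443 / 0.03666 = 2.0303
β_P = Σ w_i β_i = 0.28×1.0837 + 0.29×0.2471 + 0.05×2.0865 + 0.19×1.6102 + 0.19×2.0303 = 1.1711
MRP = 8.21% − 1.94% = 6.27%
E(R_P) = R_f + β_P × MRP = 1.94% + 1.1711 × 6.27% = 9.28%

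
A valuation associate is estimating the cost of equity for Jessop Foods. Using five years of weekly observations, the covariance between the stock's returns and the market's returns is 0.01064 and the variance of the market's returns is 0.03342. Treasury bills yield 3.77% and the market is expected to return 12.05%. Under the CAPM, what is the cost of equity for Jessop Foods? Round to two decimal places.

6.41%

β = Cov(R_i, R_m) / Var(R_m) = 0.01064 / 0.03342 = 0.3184
MRP = 12.05% − 3.77% = 8.28%
E(R) = R_f + β × MRP = 3.77% + 0.3184 × 8.28% = 6.41%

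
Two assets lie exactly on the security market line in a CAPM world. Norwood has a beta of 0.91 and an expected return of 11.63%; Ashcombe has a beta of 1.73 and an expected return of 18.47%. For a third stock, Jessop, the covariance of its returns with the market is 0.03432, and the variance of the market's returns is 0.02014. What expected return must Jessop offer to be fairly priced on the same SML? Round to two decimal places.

18.25%

MRP = (18.47% − 11.63%) / (1.73 − 0.91) = 8.3415%
R_f = 11.63% − 0.91 × 8.3415% = 4.0392%
β_Jessop = Cov / Var(R_m) = 0.03432 / 0.02014 = 1.7041
E(R_Jessop) = R_f + β × MRP = 4.0392% + 1.7041 × 8.3415% = 18.25%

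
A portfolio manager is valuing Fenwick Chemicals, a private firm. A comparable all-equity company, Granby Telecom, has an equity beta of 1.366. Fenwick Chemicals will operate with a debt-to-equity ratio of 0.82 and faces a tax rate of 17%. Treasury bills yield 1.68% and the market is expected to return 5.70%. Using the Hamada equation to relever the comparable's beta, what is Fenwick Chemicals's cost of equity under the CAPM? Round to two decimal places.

10.91%

β_L = β_U × [1 + (1 − t)(D/E)] = 1.366 × [1 + (1 − 0.17) × 0.82]
    = 1.366 × [1 + 0.83 × 0.82] = 1.366 × 1.6806 = 2.2957
MRP = 5.70% − 1.68% = 4.02%
E(R) = R_f + β_L × MRP = 1.68% + 2.2957 × 4.02% = 10.91%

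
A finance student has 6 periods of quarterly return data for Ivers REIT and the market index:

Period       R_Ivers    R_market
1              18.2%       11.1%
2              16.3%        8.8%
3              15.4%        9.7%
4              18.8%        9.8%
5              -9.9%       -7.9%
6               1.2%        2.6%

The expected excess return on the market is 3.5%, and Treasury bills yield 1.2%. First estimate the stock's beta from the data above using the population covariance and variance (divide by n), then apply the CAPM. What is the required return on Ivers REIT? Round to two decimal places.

Mean R_i = (18.2 + 16.3 + 15.4 + 18.8 − 9.9 + 1.2) / 6 = 10.0000%
Mean R_m = (11.1 + 8.8 + 9.7 + 9.8 − 7.9 + 2.6) / 6 = 5.6833%
Σ(R_i − R̄_i)(R_m − R̄_m) = 419.4100  ⇒  Cov = 419.4100 / 6 = 69.9017
Σ(R_m − R̄_m)² = 266.1483  ⇒  Var(R_m) = 266.1483 / 6 = 44.3581
β = Cov / Var(R_m) = 69.9017 / 44.3581 = 1.5758
E(R) = R_f + β × MRP = 1.2% + 1.5758 × 3.5% = 6.72%

6.72%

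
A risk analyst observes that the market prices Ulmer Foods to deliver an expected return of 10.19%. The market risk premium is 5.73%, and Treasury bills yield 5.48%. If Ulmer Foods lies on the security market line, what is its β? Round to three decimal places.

β = (E(R) − R_f) / MRP = (10.19% − 5.48%) / 5.73% = 4.71% / 5.73% = 0.822

0.822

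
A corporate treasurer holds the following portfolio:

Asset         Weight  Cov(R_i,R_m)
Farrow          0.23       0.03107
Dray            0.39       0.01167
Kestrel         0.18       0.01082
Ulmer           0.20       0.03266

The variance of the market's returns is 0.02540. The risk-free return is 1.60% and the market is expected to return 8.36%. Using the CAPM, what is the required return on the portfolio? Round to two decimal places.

β_Farrow = 0.03107 / 0.02540 = 1.2232
β_Dray = 0.01167 / 0.02540 = 0.4594
β_Kestrel = 0.01082 / 0.02540 = 0.4260
β_Ulmer = 0.03266 / 0.02540 = 1.2858
β_P = Σ w_i β_i = 0.23×1.2232 + 0.39×0.4594 + 0.18×0.4260 + 0.20×1.2858 = 0.7943
MRP = 8.36% − 1.60% = 6.76%
E(R_P) = R_f + β_P × MRP = 1.60% + 0.7943 × 6.76% = 6.97%

6.97%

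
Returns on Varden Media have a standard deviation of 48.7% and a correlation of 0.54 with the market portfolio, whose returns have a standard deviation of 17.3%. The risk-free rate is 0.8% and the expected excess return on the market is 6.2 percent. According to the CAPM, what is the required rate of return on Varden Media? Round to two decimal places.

β = ρ × σ_i / σ_m = 0.54 × 48.7% / 17.3% = 1.5201
E(R) = 0.8% + 1.5201 × 6.2% = 10.22%

10.22%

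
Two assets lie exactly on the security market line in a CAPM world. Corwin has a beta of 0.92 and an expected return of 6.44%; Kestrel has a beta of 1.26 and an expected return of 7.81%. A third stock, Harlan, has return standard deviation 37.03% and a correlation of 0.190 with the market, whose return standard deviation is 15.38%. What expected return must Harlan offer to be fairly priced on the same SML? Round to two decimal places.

MRP = (7.81% − 6.44%) / (1.26 − 0.92) = 4.0294%
R_f = 6.44% − 0.92 × 4.0294% = 2.7330%
β_Harlan = ρ·σ_i/σ_m = 0.190 × 37.03 / 15.38 = 0.4575
E(R_Harlan) = R_f + β × MRP = 2.7330% + 0.4575 × 4.0294% = 4.58%

4.58%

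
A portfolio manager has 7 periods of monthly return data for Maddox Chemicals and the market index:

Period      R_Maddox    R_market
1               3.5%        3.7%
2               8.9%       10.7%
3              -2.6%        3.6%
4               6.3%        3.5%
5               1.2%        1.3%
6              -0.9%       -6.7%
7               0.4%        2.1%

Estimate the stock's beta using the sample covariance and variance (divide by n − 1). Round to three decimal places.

Mean R_i = (3.5 + 8.9 − 2.6 + 6.3 + 1.2 − 0.9 + 0.4) / 7 = 2.4000%
Mean R_m = (3.7 + 10.7 + 3.6 + 3.5 + 1.3 − 6.7 + 2.1) / 7 = 2.6000%
Σ(R_i − R̄_i)(R_m − R̄_m) = 85.6200  ⇒  Cov = 85.6200 / 6 = 14.2700
Σ(R_m − R̄_m)² = 157.0600  ⇒  Var(R_m) = 157.0600 / 6 = 26.1767
β = Cov / Var(R_m) = 14.2700 / 26.1767 = 0.5451

0.545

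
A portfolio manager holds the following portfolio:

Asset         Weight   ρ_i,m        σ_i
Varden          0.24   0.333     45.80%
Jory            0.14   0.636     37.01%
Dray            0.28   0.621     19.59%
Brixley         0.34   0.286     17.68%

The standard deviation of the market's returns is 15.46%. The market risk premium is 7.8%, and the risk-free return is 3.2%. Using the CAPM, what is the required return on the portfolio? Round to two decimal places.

9.30%

β_Varden = 0.333 × 45.80% / 15.46% = 0.9865
β_Jory = 0.636 × 37.01% / 15.46% = 1.5225
β_Dray = 0.621 × 19.59% / 15.46% = 0.7869
β_Brixley = 0.286 × 17.68% / 15.46% = 0.3271
β_P = Σ w_i β_i = 0.24×0.9865 + 0.14×1.5225 + 0.28×0.7869 + 0.34×0.3271 = 0.7815
E(R_P) = R_f + β_P × MRP = 3.2% + 0.7815 × 7.8% = 9.30%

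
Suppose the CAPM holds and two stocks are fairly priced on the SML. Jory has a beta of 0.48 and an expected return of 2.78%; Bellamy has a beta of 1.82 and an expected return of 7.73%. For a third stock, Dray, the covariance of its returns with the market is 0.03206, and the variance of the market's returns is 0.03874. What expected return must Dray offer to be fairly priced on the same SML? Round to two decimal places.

MRP = (7.73% − 2.78%) / (1.82 − 0.48) = 3.6940%
R_f = 2.78% − 0.48 × 3.6940% = 1.0069%
β_Dray = Cov / Var(R_m) = 0.03206 / 0.03874 = 0.8276
E(R_Dray) = R_f + β × MRP = 1.0069% + 0.8276 × 3.6940% = 4.06%

4.06%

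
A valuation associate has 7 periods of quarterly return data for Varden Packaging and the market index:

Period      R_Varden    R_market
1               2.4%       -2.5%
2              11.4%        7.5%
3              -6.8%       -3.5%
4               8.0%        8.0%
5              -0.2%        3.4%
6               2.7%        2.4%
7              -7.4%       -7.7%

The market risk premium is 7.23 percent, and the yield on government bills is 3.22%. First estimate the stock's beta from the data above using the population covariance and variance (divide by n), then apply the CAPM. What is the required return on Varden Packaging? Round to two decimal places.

Mean R_i = (2.4 + 11.4 − 6.8 + 8.0 − 0.2 + 2.7 − 7.4) / 7 = 1.4429%
Mean R_m = (-2.5 + 7.5 − 3.5 + 8.0 + 3.4 + 2.4 − 7.7) / 7 = 1.0857%
Σ(R_i − R̄_i)(R_m − R̄_m) = 219.1143  ⇒  Cov = 219.1143 / 7 = 31.3020
Σ(R_m − R̄_m)² = 207.1086  ⇒  Var(R_m) = 207.1086 / 7 = 29.5869
β = Cov / Var(R_m) = 31.3020 / 29.5869 = 1.0580
E(R) = R_f + β × MRP = 3.22% + 1.0580 × 7.23% = 10.87%

10.87%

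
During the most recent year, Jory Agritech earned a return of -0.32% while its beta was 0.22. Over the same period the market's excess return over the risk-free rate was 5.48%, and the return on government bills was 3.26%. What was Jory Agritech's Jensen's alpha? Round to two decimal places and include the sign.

-4.79%

CAPM benchmark = R_f + β(R_m − R_f) = 3.26% + 0.22 × 5.48% = 4.4656%
α = actual − benchmark = -0.32% − 4.4656% = -4.79%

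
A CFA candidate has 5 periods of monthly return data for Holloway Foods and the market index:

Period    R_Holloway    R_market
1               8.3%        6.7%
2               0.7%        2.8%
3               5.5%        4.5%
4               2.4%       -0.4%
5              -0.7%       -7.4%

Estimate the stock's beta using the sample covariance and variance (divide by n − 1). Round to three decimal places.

0.553

Mean R_i = (8.3 + 0.7 + 5.5 + 2.4 − 0.7) / 5 = 3.2400%
Mean R_m = (6.7 + 2.8 + 4.5 − 0.4 − 7.4) / 5 = 1.2400%
Σ(R_i − R̄_i)(R_m − R̄_m) = 66.4520  ⇒  Cov = 66.4520 / 4 = 16.6130
Σ(R_m − R̄_m)² = 120.2120  ⇒  Var(R_m) = 120.2120 / 4 = 30.0530
β = Cov / Var(R_m) = 16.6130 / 30.0530 = 0.5528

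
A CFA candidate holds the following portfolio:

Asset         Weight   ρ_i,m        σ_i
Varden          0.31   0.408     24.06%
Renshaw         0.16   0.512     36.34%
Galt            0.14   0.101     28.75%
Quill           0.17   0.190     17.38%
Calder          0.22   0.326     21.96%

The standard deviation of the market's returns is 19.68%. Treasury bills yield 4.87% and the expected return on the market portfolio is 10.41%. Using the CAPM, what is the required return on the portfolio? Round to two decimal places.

β_Varden = 0.408 × 24.06% / 19.68% = 0.4988
β_Renshaw = 0.512 × 36.34% / 19.68% = 0.9454
β_Galt = 0.101 × 28.75% / 19.68% = 0.1475
β_Quill = 0.190 × 17.38% / 19.68% = 0.1678
β_Calder = 0.326 × 21.96% / 19.68% = 0.3638
β_P = Σ w_i β_i = 0.31×0.4988 + 0.16×0.9454 + 0.14×0.1475 + 0.17×0.1678 + 0.22×0.3638 = 0.4351
MRP = 10.41% − 4.87% = 5.54%
E(R_P) = R_f + β_P × MRP = 4.87% + 0.4351 × 5.54% = 7.28%

7.28%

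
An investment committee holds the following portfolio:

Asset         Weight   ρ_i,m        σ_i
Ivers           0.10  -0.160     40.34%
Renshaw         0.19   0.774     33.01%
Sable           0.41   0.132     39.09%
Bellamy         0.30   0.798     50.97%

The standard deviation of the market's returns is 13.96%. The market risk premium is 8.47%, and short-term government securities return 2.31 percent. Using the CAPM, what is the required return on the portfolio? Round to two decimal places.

β_Ivers = -0.160 × 40.34% / 13.96% = -0.4623
β_Renshaw = 0.774 × 33.01% / 13.96% = 1.8302
β_Sable = 0.132 × 39.09% / 13.96% = 0.3696
β_Bellamy = 0.798 × 50.97% / 13.96% = 2.9136
β_P = Σ w_i β_i = 0.10×-0.4623 + 0.19×1.8302 + 0.41×0.3696 + 0.30×2.9136 = 1.3271
E(R_P) = R_f + β_P × MRP = 2.31% + 1.3271 × 8.47% = 13.55%

13.55%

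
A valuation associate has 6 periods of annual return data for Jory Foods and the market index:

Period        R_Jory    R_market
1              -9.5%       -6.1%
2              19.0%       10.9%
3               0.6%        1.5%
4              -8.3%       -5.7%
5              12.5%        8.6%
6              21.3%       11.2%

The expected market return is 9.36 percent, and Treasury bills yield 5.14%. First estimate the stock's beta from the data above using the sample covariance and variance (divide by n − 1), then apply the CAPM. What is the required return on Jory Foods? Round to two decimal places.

12.22%

Mean R_i = (-9.5 + 19.0 + 0.6 − 8.3 + 12.5 + 21.3) / 6 = 5.9333%
Mean R_m = (-6.1 + 10.9 + 1.5 − 5.7 + 8.6 + 11.2) / 6 = 3.4000%
Σ(R_i − R̄_i)(R_m − R̄_m) = 538.2800  ⇒  Cov = 538.2800 / 5 = 107.6560
Σ(R_m − R̄_m)² = 320.8000  ⇒  Var(R_m) = 320.8000 / 5 = 64.1600
β = Cov / Var(R_m) = 107.6560 / 64.1600 = 1.6779
MRP = 9.36% − 5.14% = 4.22%
E(R) = R_f + β × MRP = 5.14% + 1.6779 × 4.22% = 12.22%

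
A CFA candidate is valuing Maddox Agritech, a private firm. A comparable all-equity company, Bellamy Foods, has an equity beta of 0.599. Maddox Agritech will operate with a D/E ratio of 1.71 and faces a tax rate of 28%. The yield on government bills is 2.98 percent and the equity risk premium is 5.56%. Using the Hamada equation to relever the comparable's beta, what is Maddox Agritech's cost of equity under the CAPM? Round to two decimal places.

β_L = β_U × [1 + (1 − t)(D/E)] = 0.599 × [1 + (1 − 0.28) × 1.71]
    = 0.599 × [1 + 0.72 × 1.71] = 0.599 × 2.2312 = 1.3365
E(R) = R_f + β_L × MRP = 2.98% + 1.3365 × 5.56% = 10.41%

10.41%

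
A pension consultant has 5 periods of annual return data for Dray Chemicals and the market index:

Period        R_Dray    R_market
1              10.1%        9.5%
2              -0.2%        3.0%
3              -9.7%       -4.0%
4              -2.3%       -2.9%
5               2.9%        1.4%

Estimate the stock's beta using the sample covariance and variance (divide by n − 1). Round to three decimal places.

Mean R_i = (10.1 − 0.2 − 9.7 − 2.3 + 2.9) / 5 = 0.1600%
Mean R_m = (9.5 + 3.0 − 4.0 − 2.9 + 1.4) / 5 = 1.4000%
Σ(R_i − R̄_i)(R_m − R̄_m) = 143.7600  ⇒  Cov = 143.7600 / 4 = 35.9400
Σ(R_m − R̄_m)² = 115.8200  ⇒  Var(R_m) = 115.8200 / 4 = 28.9550
β = Cov / Var(R_m) = 35.9400 / 28.9550 = 1.2412

1.241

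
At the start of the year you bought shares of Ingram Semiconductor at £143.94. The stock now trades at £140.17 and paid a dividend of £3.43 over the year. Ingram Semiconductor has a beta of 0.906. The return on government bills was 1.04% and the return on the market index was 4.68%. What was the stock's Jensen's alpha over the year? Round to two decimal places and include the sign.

-4.57%

Realised HPR = (P1 + D1 − P0) / P0 = (140.17 + 3.43 − 143.94) / 143.94 = -0.34 / 143.94 = -0.2362%
MRP = 4.68% − 1.04% = 3.64%
CAPM required = R_f + β·MRP = 1.04% + 0.906 × 3.64% = 4.33784%
α = realised − required = -0.2362% − 4.33784% = -4.57%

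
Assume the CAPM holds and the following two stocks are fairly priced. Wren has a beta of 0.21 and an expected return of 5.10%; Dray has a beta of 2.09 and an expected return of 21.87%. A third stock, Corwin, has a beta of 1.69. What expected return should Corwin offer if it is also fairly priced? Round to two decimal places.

MRP (SML slope) = (21.87% − 5.10%) / (2.09 − 0.21) = 16.77% / 1.88 = 8.9202%
R_f (intercept) = 5.10% − 0.21 × 8.9202% = 3.2268%
E(R_Corwin) = R_f + β × MRP = 3.2268% + 1.69 × 8.9202% = 18.30%

18.30%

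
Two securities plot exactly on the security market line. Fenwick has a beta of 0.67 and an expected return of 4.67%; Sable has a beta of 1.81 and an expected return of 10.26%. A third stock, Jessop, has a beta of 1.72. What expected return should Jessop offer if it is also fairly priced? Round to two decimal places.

MRP (SML slope) = (10.26% − 4.67%) / (1.81 − 0.67) = 5.59% / 1.14 = 4.9035%
R_f (intercept) = 4.67% − 0.67 × 4.9035% = 1.3847%
E(R_Jessop) = R_f + β × MRP = 1.3847% + 1.72 × 4.9035% = 9.82%

9.82%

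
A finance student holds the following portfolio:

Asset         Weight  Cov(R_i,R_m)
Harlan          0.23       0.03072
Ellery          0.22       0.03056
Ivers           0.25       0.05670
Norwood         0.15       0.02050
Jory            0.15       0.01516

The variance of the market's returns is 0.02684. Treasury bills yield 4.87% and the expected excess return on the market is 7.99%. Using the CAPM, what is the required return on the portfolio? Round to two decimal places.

β_Harlan = 0.03072 / 0.02684 = 1.1446
β_Ellery = 0.03056 / 0.02684 = 1.1386
β_Ivers = 0.05670 / 0.02684 = 2.1125
β_Norwood = 0.02050 / 0.02684 = 0.7638
β_Jory = 0.01516 / 0.02684 = 0.5648
β_P = Σ w_i β_i = 0.23×1.1446 + 0.22×1.1386 + 0.25×2.1125 + 0.15×0.7638 + 0.15×0.5648 = 1.2412
E(R_P) = R_f + β_P × MRP = 4.87% + 1.2412 × 7.99% = 14.79%

14.79%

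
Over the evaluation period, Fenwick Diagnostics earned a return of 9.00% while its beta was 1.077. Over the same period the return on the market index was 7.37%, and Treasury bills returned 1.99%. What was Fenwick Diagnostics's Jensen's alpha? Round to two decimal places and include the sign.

+1.22%

Market excess return = 7.37% − 1.99% = 5.38%
CAPM benchmark = R_f + β(R_m − R_f) = 1.99% + 1.077 × 5.38% = 7.78426%
α = actual − benchmark = 9.00% − 7.78426% = +1.22%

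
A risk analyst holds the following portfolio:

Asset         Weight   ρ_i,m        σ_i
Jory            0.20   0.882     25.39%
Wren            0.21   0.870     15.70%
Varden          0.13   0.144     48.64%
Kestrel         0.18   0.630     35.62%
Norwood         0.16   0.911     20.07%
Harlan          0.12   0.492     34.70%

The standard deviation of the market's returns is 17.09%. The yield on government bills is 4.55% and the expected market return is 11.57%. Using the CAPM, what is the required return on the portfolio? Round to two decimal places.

11.64%

β_Jory = 0.882 × 25.39% / 17.09% = 1.3104
β_Wren = 0.870 × 15.70% / 17.09% = 0.7992
β_Varden = 0.144 × 48.64% / 17.09% = 0.4098
β_Kestrel = 0.630 × 35.62% / 17.09% = 1.3131
β_Norwood = 0.911 × 20.07% / 17.09% = 1.0699
β_Harlan = 0.492 × 34.70% / 17.09% = 0.9990
β_P = Σ w_i β_i = 0.20×1.3104 + 0.21×0.7992 + 0.13×0.4098 + 0.18×1.3131 + 0.16×1.0699 + 0.12×0.9990 = 1.0106
MRP = 11.57% − 4.55% = 7.02%
E(R_P) = R_f + β_P × MRP = 4.55% + 1.0106 × 7.02% = 11.64%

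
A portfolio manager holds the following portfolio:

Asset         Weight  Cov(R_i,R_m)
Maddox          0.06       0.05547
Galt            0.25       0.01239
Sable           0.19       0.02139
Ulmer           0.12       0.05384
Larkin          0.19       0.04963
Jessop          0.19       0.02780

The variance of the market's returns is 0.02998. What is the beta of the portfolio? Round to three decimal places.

β_Maddox = 0.05547 / 0.02998 = 1.8502
β_Galt = 0.01239 / 0.02998 = 0.4133
β_Sable = 0.02139 / 0.02998 = 0.7135
β_Ulmer = 0.05384 / 0.02998 = 1.7959
β_Larkin = 0.04963 / 0.02998 = 1.6554
β_Jessop = 0.02780 / 0.02998 = 0.9273
β_P = Σ w_i β_i = 0.06×1.8502 + 0.25×0.4133 + 0.19×0.7135 + 0.12×1.7959 + 0.19×1.6554 + 0.19×0.9273 = 1.0561

1.056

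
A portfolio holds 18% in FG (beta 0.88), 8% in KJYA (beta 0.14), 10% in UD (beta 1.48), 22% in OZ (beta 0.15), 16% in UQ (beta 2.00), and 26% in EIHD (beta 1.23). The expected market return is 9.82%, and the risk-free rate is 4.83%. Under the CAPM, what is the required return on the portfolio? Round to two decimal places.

β_P = Σ w_i β_i = 0.18×0.88 + 0.08×0.14 + 0.10×1.48 + 0.22×0.15 + 0.16×2.00 + 0.26×1.23 = 0.9904
MRP = 9.82% − 4.83% = 4.99%
E(R_P) = R_f + β_P × MRP = 4.83% + 0.9904 × 4.99% = 9.77%

9.77%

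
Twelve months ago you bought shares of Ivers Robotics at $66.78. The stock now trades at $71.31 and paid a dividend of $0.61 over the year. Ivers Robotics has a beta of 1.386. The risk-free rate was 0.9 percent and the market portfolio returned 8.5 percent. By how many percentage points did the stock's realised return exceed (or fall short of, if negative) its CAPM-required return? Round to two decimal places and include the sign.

-3.74%

Realised HPR = (P1 + D1 − P0) / P0 = (71.31 + 0.61 − 66.78) / 66.78 = 5.14 / 66.78 = 7.6969%
MRP = 8.5% − 0.9% = 7.60%
CAPM required = R_f + β·MRP = 0.9% + 1.386 × 7.6% = 11.4336%
α = realised − required = 7.6969% − 11.4336% = -3.74%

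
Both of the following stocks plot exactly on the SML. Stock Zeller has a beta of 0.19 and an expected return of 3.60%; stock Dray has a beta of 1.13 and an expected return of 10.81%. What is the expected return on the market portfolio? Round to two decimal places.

Both satisfy E(R) = R_f + β·MRP, so the slope of the SML is
MRP = (10.81% − 3.60%) / (1.13 − 0.19) = 7.21% / 0.94 = 7.6702%
R_f = E(R_Zeller) − β_Zeller·MRP = 3.60% − 0.19 × 7.6702% = 2.1427%
E(R_m) = R_f + MRP = 2.1427% + 7.6702% = 9.81%

9.81%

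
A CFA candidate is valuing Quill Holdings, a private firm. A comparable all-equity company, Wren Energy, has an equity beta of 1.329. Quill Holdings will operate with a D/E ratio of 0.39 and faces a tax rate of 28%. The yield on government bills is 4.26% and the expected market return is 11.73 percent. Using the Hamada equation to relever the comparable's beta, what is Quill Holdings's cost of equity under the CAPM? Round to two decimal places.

16.98%

β_L = β_U × [1 + (1 − t)(D/E)] = 1.329 × [1 + (1 − 0.28) × 0.39]
    = 1.329 × [1 + 0.72 × 0.39] = 1.329 × 1.2808 = 1.7022
MRP = 11.73% − 4.26% = 7.47%
E(R) = R_f + β_L × MRP = 4.26% + 1.7022 × 7.47% = 16.98%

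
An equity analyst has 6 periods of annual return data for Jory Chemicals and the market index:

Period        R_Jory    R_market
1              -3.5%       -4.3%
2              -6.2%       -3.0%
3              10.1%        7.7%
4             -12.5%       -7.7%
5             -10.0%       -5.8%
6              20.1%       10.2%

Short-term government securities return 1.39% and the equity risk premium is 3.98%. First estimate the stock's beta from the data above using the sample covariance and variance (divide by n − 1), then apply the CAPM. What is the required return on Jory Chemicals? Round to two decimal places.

8.01%

Mean R_i = (-3.5 − 6.2 + 10.1 − 12.5 − 10.0 + 20.1) / 6 = -0.3333%
Mean R_m = (-4.3 − 3.0 + 7.7 − 7.7 − 5.8 + 10.2) / 6 = -0.4833%
Σ(R_i − R̄_i)(R_m − R̄_m) = 469.7233  ⇒  Cov = 469.7233 / 5 = 93.9447
Σ(R_m − R̄_m)² = 282.3483  ⇒  Var(R_m) = 282.3483 / 5 = 56.4697
β = Cov / Var(R_m) = 93.9447 / 56.4697 = 1.6636
E(R) = R_f + β × MRP = 1.39% + 1.6636 × 3.98% = 8.01%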